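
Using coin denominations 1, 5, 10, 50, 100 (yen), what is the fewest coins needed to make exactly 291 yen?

8

Use the largest denomination that fits, subtract, and repeat.
291 − 2×100→91 − 1×50→41 − 4×10→1 − 1×1→0
Total coins = 2 + 1 + 4 + 1 = 8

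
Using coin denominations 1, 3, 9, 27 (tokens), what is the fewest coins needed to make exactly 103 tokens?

Greedy: take as many of the largest coin as possible, then repeat with the remainder.
103 = 3×27 + 2×9 + 1×3 + 1×1
Total coins = 3 + 2 + 1 + 1 = 7

7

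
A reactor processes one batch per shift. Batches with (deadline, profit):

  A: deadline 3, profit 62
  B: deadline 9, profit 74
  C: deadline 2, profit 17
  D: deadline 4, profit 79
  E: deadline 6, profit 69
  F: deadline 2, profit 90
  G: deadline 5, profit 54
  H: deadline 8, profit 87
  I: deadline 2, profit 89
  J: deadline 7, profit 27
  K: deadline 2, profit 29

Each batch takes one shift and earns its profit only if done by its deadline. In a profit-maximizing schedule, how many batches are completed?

Take jobs in profit order; each goes to the latest open slot no later than its deadline.
By profit: F(d2,90), I(d2,89), H(d8,87), D(d4,79), B(d9,74), E(d6,69), A(d3,62), G(d5,54), K(d2,29), J(d7,27), C(d2,17)
F→slot 2; I→slot 1; H→slot 8; D→slot 4; B→slot 9; E→slot 6; A→slot 3; G→slot 5; K skipped; J→slot 7; C skipped.
9 of 11 scheduled.

9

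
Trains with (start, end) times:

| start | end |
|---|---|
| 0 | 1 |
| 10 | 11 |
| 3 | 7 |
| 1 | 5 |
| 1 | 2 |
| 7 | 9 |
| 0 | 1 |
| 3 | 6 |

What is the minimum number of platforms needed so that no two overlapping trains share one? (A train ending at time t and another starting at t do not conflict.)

starts: [0, 0, 1, 1, 3, 3, 7, 10]
ends:   [1, 1, 2, 5, 6, 7, 9, 11]
s0→1 s0→2 e1→1 e1→0 s1→1 s1→2 e2→1 s3→2 s3→3  — peak 3.

3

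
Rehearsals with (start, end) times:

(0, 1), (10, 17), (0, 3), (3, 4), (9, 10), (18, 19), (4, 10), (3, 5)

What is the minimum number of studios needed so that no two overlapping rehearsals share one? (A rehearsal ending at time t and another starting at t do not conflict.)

Events (time:±→running): 0:+→1 0:+→2 … peak 2.

2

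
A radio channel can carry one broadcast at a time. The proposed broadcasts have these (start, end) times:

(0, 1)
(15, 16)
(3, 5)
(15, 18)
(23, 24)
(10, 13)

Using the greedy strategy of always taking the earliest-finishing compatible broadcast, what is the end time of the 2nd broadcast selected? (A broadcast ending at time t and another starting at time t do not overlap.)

By end time: (0,1), (3,5), (10,13), (15,16), (15,18), (23,24).
Pick (0,1); next start ≥ 1 → (3,5); next start ≥ 5 → (10,13); next start ≥ 13 → (15,16); next start ≥ 16 → (23,24).
Selected: (0,1) (3,5) (10,13) (15,16) (23,24)

5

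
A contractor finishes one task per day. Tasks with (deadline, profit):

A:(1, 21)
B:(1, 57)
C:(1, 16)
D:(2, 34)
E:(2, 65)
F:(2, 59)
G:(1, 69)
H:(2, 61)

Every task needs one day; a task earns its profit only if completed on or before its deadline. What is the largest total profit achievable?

Profit order: G=69 E=65 H=61 F=59 B=57 D=34 A=21 C=16
Assign: G→slot 1, E→slot 2, H skipped, F skipped, B skipped, D skipped, A skipped, C skipped.
Slots: [1:G] [2:E]
Profit = 69 + 65 = 134

134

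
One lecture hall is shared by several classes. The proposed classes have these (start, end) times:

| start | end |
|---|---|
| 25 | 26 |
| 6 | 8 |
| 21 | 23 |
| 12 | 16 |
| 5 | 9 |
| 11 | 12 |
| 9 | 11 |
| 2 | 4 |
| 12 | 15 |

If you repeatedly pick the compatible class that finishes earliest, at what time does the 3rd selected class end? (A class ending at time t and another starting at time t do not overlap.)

Sort by end time and greedily take each interval whose start is ≥ the last chosen end.
Sorted by end: (2,4)  (6,8)  (5,9)  (9,11)  (11,12)  (12,15)  (12,16)  (21,23)  (25,26)
take (2,4); take (6,8); take (9,11); take (11,12); take (12,15); skip (12,16); take (21,23); take (25,26).
Selected: (2,4) (6,8) (9,11) (11,12) (12,15) (21,23) (25,26)

11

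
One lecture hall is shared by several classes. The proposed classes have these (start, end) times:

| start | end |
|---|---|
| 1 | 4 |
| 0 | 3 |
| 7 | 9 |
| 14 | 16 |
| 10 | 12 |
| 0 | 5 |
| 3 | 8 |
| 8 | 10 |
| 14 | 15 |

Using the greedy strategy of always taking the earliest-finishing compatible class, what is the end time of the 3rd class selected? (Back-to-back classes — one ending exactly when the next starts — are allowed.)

10

Sorted by end: (0,3)  (1,4)  (0,5)  (3,8)  (7,9)  (8,10)  (10,12)  (14,15)  (14,16)
take (0,3); skip (1,4); take (3,8); take (8,10); take (10,12); take (14,15).
Selected: (0,3) (3,8) (8,10) (10,12) (14,15)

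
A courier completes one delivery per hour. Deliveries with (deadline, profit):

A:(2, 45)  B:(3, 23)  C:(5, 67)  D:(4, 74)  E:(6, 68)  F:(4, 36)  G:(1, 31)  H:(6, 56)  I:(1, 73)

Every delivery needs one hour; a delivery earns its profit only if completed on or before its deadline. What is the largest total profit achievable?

383

Take jobs in profit order; each goes to the latest open slot no later than its deadline.
By profit: D(d4,74), I(d1,73), E(d6,68), C(d5,67), H(d6,56), A(d2,45), F(d4,36), G(d1,31), B(d3,23)
D→slot 4; I→slot 1; E→slot 6; C→slot 5; H→slot 3; A→slot 2; F skipped; G skipped; B skipped.
Profit = 73 + 45 + 56 + 74 + 67 + 68 = 383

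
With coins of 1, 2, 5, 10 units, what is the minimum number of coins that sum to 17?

3

Use the largest denomination that fits, subtract, and repeat.
17 − 1×10→7 − 1×5→2 − 1×2→0
Total coins = 1 + 1 + 1 = 3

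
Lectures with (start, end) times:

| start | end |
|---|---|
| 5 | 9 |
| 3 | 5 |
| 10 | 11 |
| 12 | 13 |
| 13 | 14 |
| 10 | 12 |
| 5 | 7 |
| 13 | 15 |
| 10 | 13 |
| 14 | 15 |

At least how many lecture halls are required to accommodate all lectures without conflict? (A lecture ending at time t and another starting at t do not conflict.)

Count concurrent intervals with a sweep; the peak is the room count.
starts: [3, 5, 5, 10, 10, 10, 12, 13, 13, 14]
ends:   [5, 7, 9, 11, 12, 13, 13, 14, 15, 15]
s3→1 e5→0 s5→1 s5→2 e7→1 e9→0 s10→1 s10→2 s10→3  — peak 3.

3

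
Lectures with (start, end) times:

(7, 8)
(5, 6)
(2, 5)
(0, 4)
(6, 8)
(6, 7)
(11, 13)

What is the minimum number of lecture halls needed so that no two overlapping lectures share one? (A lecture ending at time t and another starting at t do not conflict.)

Count concurrent intervals with a sweep; the peak is the room count.
Events (time:±→running): 0:+→1 2:+→2 … peak 2.

2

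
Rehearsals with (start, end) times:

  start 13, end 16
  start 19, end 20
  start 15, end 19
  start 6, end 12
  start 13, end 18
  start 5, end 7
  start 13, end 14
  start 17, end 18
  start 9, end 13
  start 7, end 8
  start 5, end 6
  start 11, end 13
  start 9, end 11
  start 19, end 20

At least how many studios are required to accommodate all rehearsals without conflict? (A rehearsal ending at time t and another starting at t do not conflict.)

The answer is the maximum number of intervals overlapping at any instant.
Events (time:±→running): 5:+→1 5:+→2 6:-→1 6:+→2 7:-→1 7:+→2 8:-→1 9:+→2 9:+→3 … peak 3.

3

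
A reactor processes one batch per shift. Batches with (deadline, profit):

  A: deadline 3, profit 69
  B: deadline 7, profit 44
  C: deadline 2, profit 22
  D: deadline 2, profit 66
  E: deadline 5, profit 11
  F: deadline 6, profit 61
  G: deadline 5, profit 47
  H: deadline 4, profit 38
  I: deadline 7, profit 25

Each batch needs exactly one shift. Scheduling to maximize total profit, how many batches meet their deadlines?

7

Sort by profit descending; place each in the latest free slot ≤ its deadline.
By profit: A(d3,69), D(d2,66), F(d6,61), G(d5,47), B(d7,44), H(d4,38), I(d7,25), C(d2,22), E(d5,11)
A→slot 3; D→slot 2; F→slot 6; G→slot 5; B→slot 7; H→slot 4; I→slot 1; C skipped; E skipped.
7 of 9 scheduled.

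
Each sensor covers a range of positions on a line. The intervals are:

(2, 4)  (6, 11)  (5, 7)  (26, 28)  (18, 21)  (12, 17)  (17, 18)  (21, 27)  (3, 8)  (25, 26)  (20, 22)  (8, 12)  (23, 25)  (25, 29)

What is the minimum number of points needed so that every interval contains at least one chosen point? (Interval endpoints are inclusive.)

7

By right end: [2,4]  [5,7]  [3,8]  [6,11]  [8,12]  [12,17]  [17,18]  [18,21]  [20,22]  [23,25]  [25,26]  [21,27]  [26,28]  [25,29]
[2,4] uncovered → point at 4; [5,7] uncovered → point at 7; [8,12] uncovered → point at 12; [17,18] uncovered → point at 18; [20,22] uncovered → point at 22; [23,25] uncovered → point at 25; [26,28] uncovered → point at 28.
Points: 4, 7, 12, 18, 22, 25, 28 (7 total).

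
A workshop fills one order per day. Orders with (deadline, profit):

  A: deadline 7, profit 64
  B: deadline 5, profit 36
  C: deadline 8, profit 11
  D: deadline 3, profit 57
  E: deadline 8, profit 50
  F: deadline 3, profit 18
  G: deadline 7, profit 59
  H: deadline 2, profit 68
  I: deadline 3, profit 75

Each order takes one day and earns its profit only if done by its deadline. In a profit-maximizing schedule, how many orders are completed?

Take jobs in profit order; each goes to the latest open slot no later than its deadline.
By profit: I(d3,75), H(d2,68), A(d7,64), G(d7,59), D(d3,57), E(d8,50), B(d5,36), F(d3,18), C(d8,11)
I→slot 3; H→slot 2; A→slot 7; G→slot 6; D→slot 1; E→slot 8; B→slot 5; F skipped; C→slot 4.
8 of 9 scheduled.

8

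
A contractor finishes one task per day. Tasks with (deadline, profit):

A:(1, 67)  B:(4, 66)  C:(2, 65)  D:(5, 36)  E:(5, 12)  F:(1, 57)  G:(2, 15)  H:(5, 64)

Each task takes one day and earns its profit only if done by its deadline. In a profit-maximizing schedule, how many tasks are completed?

By profit: A(d1,67), B(d4,66), C(d2,65), H(d5,64), F(d1,57), D(d5,36), G(d2,15), E(d5,12)
A→slot 1; B→slot 4; C→slot 2; H→slot 5; F skipped; D→slot 3; G skipped; E skipped.
5 of 8 scheduled.

5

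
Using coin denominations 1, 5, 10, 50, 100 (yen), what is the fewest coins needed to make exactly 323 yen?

8

Use the largest denomination that fits, subtract, and repeat.
323 − 3×100→23 − 2×10→3 − 3×1→0
Total coins = 3 + 2 + 3 = 8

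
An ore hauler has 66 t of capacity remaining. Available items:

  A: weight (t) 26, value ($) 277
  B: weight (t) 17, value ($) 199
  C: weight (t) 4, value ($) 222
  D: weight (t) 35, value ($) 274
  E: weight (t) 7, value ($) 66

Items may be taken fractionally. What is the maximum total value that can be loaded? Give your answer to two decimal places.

857.94

Ratios (sorted): C 55.50, B 11.71, A 10.65, E 9.43, D 7.83
take C (4 @ 222); take B (17 @ 199); take A (26 @ 277); take E (7 @ 66); take 12/35 of D → 93.94. Capacity used 66/66.
Total value = 857.94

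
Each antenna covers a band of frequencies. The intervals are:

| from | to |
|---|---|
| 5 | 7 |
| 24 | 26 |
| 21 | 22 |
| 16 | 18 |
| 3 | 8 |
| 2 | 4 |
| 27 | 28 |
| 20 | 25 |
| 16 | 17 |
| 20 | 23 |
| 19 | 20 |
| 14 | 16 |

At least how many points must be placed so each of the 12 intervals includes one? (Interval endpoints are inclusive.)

By right end: [2,4]  [5,7]  [3,8]  [14,16]  [16,17]  [16,18]  [19,20]  [21,22]  [20,23]  [20,25]  [24,26]  [27,28]
[2,4] uncovered → point at 4; [5,7] uncovered → point at 7; [14,16] uncovered → point at 16; [19,20] uncovered → point at 20; [21,22] uncovered → point at 22; [24,26] uncovered → point at 26; [27,28] uncovered → point at 28.
Points: 4, 7, 16, 20, 22, 26, 28 (7 total).

7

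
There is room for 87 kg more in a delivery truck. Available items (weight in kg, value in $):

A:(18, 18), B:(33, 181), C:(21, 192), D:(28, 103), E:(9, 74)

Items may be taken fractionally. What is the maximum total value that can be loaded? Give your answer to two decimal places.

535.29

Greedy by value/weight ratio, highest first.
Order: C (192/21=9.14) > E (74/9=8.22) > B (181/33=5.48) > D (103/28=3.68) > A (18/18=1.00)
Fill: take C (21 @ 192) → take E (9 @ 74) → take B (33 @ 181) → take 24/28 of D → 88.29; 87/87 used.
Total value = 535.29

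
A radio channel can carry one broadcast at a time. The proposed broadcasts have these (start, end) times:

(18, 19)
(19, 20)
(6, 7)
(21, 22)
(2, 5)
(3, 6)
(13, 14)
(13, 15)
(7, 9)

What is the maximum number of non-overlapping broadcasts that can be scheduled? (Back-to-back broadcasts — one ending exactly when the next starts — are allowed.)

Greedy by earliest finish: after sorting by end time, pick each interval compatible with the last pick.
Sorted by end: (2,5)  (3,6)  (6,7)  (7,9)  (13,14)  (13,15)  (18,19)  (19,20)  (21,22)
take (2,5); skip (3,6); take (6,7); take (7,9); take (13,14); take (18,19); take (19,20); take (21,22).
Selected 7 broadcasts.

7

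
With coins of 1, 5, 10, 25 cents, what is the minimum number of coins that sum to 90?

Use the largest denomination that fits, subtract, and repeat.
90 = 3×25 + 1×10 + 1×5
Total coins = 3 + 1 + 1 = 5

5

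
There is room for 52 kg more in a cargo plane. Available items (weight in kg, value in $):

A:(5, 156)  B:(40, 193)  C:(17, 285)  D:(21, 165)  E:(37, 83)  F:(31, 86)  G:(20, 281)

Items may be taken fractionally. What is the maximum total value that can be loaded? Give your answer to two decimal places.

800.57

Greedy by value/weight ratio, highest first.
Ratios (sorted): A 31.20, C 16.76, G 14.05, D 7.86, B 4.83, F 2.77, E 2.24
take A (5 @ 156); take C (17 @ 285); take G (20 @ 281); take 10/21 of D → 78.57. Capacity used 52/52.
Total value = 800.57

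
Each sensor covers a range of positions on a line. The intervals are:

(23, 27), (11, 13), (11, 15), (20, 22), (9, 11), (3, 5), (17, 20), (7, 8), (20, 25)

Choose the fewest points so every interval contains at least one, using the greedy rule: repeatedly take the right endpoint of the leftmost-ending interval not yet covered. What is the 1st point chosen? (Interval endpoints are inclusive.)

Sorted: [3,5] [7,8] [9,11] [11,13] [11,15] [17,20] [20,22] [20,25] [23,27]
{[3,5]} hit by 5; {[7,8]} hit by 8; {[9,11],[11,13],[11,15]} hit by 11; {[17,20],[20,22],[20,25]} hit by 20; {[23,27]} hit by 27.
Points: 5, 8, 11, 20, 27 (5 total).

5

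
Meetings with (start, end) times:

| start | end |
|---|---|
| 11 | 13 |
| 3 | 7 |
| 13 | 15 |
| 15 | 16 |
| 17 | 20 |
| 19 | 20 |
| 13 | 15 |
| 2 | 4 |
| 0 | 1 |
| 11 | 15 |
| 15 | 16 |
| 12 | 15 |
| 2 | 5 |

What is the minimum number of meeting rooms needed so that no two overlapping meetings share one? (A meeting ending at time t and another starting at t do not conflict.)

4

Count concurrent intervals with a sweep; the peak is the room count.
Events (time:±→running): 0:+→1 1:-→0 2:+→1 2:+→2 3:+→3 4:-→2 5:-→1 7:-→0 11:+→1 11:+→2 12:+→3 13:-→2 13:+→3 13:+→4 … peak 4.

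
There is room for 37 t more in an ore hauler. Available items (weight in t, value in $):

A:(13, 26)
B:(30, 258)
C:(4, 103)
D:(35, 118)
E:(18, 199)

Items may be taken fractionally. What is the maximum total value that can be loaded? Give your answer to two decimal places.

431.00

Sort by value per unit weight and fill in that order.
Ratios (sorted): C 25.75, E 11.06, B 8.60, D 3.37, A 2.00
take C (4 @ 103); take E (18 @ 199); take 15/30 of B → 129.00. Capacity used 37/37.
Total value = 431.00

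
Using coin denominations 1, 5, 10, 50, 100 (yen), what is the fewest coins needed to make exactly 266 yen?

266 − 2×100→66 − 1×50→16 − 1×10→6 − 1×5→1 − 1×1→0
Total coins = 2 + 1 + 1 + 1 + 1 = 6

6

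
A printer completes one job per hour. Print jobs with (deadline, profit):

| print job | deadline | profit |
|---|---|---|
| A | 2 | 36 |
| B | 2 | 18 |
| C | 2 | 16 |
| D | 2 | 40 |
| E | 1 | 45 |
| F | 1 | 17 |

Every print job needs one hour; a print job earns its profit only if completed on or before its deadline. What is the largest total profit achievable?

Sort by profit descending; place each in the latest free slot ≤ its deadline.
Profit order: E=45 D=40 A=36 B=18 F=17 C=16
Assign: E→slot 1, D→slot 2, A skipped, B skipped, F skipped, C skipped.
Slots: [1:E] [2:D]
Profit = 45 + 40 = 85

85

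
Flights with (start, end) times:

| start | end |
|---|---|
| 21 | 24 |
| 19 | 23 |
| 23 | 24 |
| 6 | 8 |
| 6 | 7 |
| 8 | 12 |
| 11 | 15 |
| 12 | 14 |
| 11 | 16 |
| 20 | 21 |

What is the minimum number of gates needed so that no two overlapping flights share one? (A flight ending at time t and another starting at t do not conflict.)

Count concurrent intervals with a sweep; the peak is the room count.
starts: [6, 6, 8, 11, 11, 12, 19, 20, 21, 23]
ends:   [7, 8, 12, 14, 15, 16, 21, 23, 24, 24]
s6→1 s6→2 e7→1 e8→0 s8→1 s11→2 s11→3  — peak 3.

3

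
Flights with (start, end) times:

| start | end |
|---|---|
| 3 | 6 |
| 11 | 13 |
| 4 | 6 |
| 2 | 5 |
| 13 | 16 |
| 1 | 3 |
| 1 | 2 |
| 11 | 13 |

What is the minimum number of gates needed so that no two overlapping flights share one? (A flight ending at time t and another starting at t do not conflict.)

3

The answer is the maximum number of intervals overlapping at any instant.
Events (time:±→running): 1:+→1 1:+→2 2:-→1 2:+→2 3:-→1 3:+→2 4:+→3 … peak 3.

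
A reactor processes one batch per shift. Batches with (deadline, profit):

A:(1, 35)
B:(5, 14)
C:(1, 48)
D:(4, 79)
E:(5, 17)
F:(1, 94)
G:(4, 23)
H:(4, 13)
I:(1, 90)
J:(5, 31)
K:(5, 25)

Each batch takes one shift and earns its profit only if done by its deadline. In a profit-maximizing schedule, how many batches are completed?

5

Profit order: F=94 I=90 D=79 C=48 A=35 J=31 K=25 G=23 E=17 B=14 H=13
Assign: F→slot 1, I skipped, D→slot 4, C skipped, A skipped, J→slot 5, K→slot 3, G→slot 2, E skipped, B skipped, H skipped.
Slots: [1:F] [2:G] [3:K] [4:D] [5:J]
5 of 11 scheduled.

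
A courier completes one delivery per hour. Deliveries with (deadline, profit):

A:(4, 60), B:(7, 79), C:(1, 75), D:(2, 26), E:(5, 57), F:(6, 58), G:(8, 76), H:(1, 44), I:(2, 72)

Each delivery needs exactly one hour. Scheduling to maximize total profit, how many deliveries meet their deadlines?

By profit: B(d7,79), G(d8,76), C(d1,75), I(d2,72), A(d4,60), F(d6,58), E(d5,57), H(d1,44), D(d2,26)
B→slot 7; G→slot 8; C→slot 1; I→slot 2; A→slot 4; F→slot 6; E→slot 5; H skipped; D skipped.
7 of 9 scheduled.

7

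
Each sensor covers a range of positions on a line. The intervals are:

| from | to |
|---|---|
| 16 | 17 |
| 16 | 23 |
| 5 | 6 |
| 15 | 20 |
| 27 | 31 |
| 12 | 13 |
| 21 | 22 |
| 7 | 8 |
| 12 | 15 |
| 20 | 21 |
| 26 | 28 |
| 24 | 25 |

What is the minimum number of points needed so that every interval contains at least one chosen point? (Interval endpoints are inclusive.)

7

Sort by right endpoint; whenever an interval is uncovered, place a point at its right end.
By right end: [5,6]  [7,8]  [12,13]  [12,15]  [16,17]  [15,20]  [20,21]  [21,22]  [16,23]  [24,25]  [26,28]  [27,31]
[5,6] uncovered → point at 6; [7,8] uncovered → point at 8; [12,13] uncovered → point at 13; [16,17] uncovered → point at 17; [20,21] uncovered → point at 21; [24,25] uncovered → point at 25; [26,28] uncovered → point at 28.
Points: 6, 8, 13, 17, 21, 25, 28 (7 total).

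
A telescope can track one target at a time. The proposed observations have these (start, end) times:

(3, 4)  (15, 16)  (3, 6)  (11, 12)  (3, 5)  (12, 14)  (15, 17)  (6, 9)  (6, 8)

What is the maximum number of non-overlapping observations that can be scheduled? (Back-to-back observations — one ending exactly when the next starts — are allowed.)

5

Sort by end time and greedily take each interval whose start is ≥ the last chosen end.
Sorted by end: (3,4)  (3,5)  (3,6)  (6,8)  (6,9)  (11,12)  (12,14)  (15,16)  (15,17)
take (3,4); skip (3,6); take (6,8); take (11,12); take (12,14); take (15,16); skip (15,17).
Selected 5 observations.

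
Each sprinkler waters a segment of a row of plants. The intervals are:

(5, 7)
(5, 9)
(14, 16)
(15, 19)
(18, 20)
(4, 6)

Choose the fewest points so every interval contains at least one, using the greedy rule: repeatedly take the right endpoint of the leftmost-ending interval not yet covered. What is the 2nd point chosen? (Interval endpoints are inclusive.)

Sort by right endpoint; whenever an interval is uncovered, place a point at its right end.
By right end: [4,6]  [5,7]  [5,9]  [14,16]  [15,19]  [18,20]
[4,6] uncovered → point at 6; [14,16] uncovered → point at 16; [18,20] uncovered → point at 20.
Points: 6, 16, 20 (3 total).

16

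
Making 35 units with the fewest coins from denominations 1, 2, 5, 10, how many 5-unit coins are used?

35 = 3×10 + 1×5
Count of 5: 1

1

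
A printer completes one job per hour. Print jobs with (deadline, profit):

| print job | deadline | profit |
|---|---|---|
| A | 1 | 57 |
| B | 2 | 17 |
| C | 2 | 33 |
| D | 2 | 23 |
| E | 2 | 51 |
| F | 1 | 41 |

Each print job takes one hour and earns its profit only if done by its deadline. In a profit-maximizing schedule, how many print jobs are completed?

Take jobs in profit order; each goes to the latest open slot no later than its deadline.
Profit order: A=57 E=51 F=41 C=33 D=23 B=17
Assign: A→slot 1, E→slot 2, F skipped, C skipped, D skipped, B skipped.
Slots: [1:A] [2:E]
2 of 6 scheduled.

2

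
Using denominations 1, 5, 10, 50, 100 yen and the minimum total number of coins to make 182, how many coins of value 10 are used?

3

182 − 1×100→82 − 1×50→32 − 3×10→2 − 2×1→0
Count of 10: 3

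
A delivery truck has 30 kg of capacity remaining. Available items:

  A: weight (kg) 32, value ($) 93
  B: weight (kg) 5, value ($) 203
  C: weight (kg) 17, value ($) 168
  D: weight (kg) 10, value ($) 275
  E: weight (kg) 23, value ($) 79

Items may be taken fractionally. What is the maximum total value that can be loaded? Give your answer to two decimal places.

626.24

Sort by value per unit weight and fill in that order.
Ratios (sorted): B 40.60, D 27.50, C 9.88, E 3.43, A 2.91
take B (5 @ 203); take D (10 @ 275); take 15/17 of C → 148.24. Capacity used 30/30.
Total value = 626.24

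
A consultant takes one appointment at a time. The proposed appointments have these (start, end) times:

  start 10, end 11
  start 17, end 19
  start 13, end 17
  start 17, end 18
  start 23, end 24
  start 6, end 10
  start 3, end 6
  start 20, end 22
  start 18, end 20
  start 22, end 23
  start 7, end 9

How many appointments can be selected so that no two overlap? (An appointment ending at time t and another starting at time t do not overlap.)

9

Sort by end time and greedily take each interval whose start is ≥ the last chosen end.
By end time: (3,6), (7,9), (6,10), (10,11), (13,17), (17,18), (17,19), (18,20), (20,22), (22,23), (23,24).
Pick (3,6); next start ≥ 6 → (7,9); next start ≥ 9 → (10,11); next start ≥ 11 → (13,17); next start ≥ 17 → (17,18); next start ≥ 18 → (18,20); next start ≥ 20 → (20,22); next start ≥ 22 → (22,23); next start ≥ 23 → (23,24).
Selected 9 appointments.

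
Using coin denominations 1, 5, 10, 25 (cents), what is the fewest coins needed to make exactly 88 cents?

7

Greedy: take as many of the largest coin as possible, then repeat with the remainder.
88 = 3×25 + 1×10 + 3×1
Total coins = 3 + 1 + 3 = 7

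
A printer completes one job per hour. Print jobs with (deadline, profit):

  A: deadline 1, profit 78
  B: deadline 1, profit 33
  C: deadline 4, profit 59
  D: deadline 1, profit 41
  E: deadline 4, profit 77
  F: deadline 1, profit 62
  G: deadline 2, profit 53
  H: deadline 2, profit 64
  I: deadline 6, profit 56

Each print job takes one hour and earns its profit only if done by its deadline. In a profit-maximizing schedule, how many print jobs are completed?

5

By profit: A(d1,78), E(d4,77), H(d2,64), F(d1,62), C(d4,59), I(d6,56), G(d2,53), D(d1,41), B(d1,33)
A→slot 1; E→slot 4; H→slot 2; F skipped; C→slot 3; I→slot 6; G skipped; D skipped; B skipped.
5 of 9 scheduled.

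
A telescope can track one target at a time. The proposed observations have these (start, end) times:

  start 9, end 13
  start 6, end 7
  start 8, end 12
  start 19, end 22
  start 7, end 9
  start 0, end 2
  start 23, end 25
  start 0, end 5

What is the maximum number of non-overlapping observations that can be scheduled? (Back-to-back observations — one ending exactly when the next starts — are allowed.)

6

Sorted by end: (0,2)  (0,5)  (6,7)  (7,9)  (8,12)  (9,13)  (19,22)  (23,25)
take (0,2); take (6,7); take (7,9); take (9,13); take (19,22); take (23,25).
Selected 6 observations.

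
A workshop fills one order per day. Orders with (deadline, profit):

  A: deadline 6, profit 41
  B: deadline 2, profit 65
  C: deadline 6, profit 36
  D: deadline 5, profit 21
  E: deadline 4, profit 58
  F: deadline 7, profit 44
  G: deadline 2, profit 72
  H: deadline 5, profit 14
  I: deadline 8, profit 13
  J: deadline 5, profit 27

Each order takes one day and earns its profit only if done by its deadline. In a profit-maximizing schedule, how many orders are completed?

8

Sort by profit descending; place each in the latest free slot ≤ its deadline.
Profit order: G=72 B=65 E=58 F=44 A=41 C=36 J=27 D=21 H=14 I=13
Assign: G→slot 2, B→slot 1, E→slot 4, F→slot 7, A→slot 6, C→slot 5, J→slot 3, D skipped, H skipped, I→slot 8.
Slots: [1:B] [2:G] [3:J] [4:E] [5:C] [6:A] [7:F] [8:I]
8 of 10 scheduled.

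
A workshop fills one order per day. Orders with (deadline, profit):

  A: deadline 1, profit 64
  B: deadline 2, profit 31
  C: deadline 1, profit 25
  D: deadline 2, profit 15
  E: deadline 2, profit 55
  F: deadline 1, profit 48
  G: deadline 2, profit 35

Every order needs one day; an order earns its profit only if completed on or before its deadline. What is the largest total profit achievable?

Profit order: A=64 E=55 F=48 G=35 B=31 C=25 D=15
Assign: A→slot 1, E→slot 2, F skipped, G skipped, B skipped, C skipped, D skipped.
Slots: [1:A] [2:E]
Profit = 64 + 55 = 119

119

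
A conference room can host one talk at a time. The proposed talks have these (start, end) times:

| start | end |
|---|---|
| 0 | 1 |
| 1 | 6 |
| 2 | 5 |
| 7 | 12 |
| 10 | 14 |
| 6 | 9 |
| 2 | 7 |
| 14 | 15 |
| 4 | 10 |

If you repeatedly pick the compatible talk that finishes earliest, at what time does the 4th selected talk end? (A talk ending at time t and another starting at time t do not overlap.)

Sort by end time and greedily take each interval whose start is ≥ the last chosen end.
By end time: (0,1), (2,5), (1,6), (2,7), (6,9), (4,10), (7,12), (10,14), (14,15).
Pick (0,1); next start ≥ 1 → (2,5); next start ≥ 5 → (6,9); next start ≥ 9 → (10,14); next start ≥ 14 → (14,15).
Selected: (0,1) (2,5) (6,9) (10,14) (14,15)

14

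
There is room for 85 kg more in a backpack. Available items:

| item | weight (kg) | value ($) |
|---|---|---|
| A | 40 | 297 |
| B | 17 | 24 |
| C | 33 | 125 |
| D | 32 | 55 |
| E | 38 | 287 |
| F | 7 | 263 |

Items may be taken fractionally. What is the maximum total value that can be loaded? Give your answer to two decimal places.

847.00

Greedy by value/weight ratio, highest first.
Ratios (sorted): F 37.57, E 7.55, A 7.42, C 3.79, D 1.72, B 1.41
take F (7 @ 263); take E (38 @ 287); take A (40 @ 297). Capacity used 85/85.
Total value = 847.00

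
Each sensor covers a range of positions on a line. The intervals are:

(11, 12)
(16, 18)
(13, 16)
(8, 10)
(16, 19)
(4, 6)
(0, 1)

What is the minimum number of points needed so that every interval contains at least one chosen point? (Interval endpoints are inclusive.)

Sorted: [0,1] [4,6] [8,10] [11,12] [13,16] [16,18] [16,19]
{[0,1]} hit by 1; {[4,6]} hit by 6; {[8,10]} hit by 10; {[11,12]} hit by 12; {[13,16],[16,18],[16,19]} hit by 16.
Points: 1, 6, 10, 12, 16 (5 total).

5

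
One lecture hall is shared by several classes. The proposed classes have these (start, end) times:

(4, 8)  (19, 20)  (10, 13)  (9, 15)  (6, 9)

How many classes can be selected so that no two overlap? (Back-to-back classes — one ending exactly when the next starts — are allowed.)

Sorted by end: (4,8)  (6,9)  (10,13)  (9,15)  (19,20)
take (4,8); skip (6,9); take (10,13); skip (9,15); take (19,20).
Selected 3 classes.

3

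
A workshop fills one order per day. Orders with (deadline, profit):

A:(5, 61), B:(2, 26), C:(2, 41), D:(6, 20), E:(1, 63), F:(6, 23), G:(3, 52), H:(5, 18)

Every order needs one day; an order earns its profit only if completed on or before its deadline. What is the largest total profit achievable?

Profit order: E=63 A=61 G=52 C=41 B=26 F=23 D=20 H=18
Assign: E→slot 1, A→slot 5, G→slot 3, C→slot 2, B skipped, F→slot 6, D→slot 4, H skipped.
Slots: [1:E] [2:C] [3:G] [4:D] [5:A] [6:F]
Profit = 63 + 41 + 52 + 20 + 61 + 23 = 260

260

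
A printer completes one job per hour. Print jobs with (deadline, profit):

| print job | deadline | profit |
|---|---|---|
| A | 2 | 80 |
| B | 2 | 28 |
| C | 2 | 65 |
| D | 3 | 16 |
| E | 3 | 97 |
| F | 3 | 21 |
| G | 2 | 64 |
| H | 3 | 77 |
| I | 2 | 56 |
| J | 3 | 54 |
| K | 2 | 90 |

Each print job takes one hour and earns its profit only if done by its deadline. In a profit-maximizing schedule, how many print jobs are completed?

3

Sort by profit descending; place each in the latest free slot ≤ its deadline.
Profit order: E=97 K=90 A=80 H=77 C=65 G=64 I=56 J=54 B=28 F=21 D=16
Assign: E→slot 3, K→slot 2, A→slot 1, H skipped, C skipped, G skipped, I skipped, J skipped, B skipped, F skipped, D skipped.
Slots: [1:A] [2:K] [3:E]
3 of 11 scheduled.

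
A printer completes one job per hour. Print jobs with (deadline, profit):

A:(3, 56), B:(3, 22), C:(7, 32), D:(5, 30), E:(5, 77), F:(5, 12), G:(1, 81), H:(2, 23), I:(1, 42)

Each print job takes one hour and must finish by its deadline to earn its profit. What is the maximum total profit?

Take jobs in profit order; each goes to the latest open slot no later than its deadline.
Profit order: G=81 E=77 A=56 I=42 C=32 D=30 H=23 B=22 F=12
Assign: G→slot 1, E→slot 5, A→slot 3, I skipped, C→slot 7, D→slot 4, H→slot 2, B skipped, F skipped.
Slots: [1:G] [2:H] [3:A] [4:D] [5:E] [7:C]
Profit = 81 + 23 + 56 + 30 + 77 + 32 = 299

299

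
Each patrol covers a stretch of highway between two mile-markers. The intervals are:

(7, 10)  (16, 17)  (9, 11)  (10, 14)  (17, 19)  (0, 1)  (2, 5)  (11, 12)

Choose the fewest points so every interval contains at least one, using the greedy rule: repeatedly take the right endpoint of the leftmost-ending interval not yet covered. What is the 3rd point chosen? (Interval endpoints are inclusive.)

Sorted: [0,1] [2,5] [7,10] [9,11] [11,12] [10,14] [16,17] [17,19]
{[0,1]} hit by 1; {[2,5]} hit by 5; {[7,10],[9,11]} hit by 10; {[11,12],[10,14]} hit by 12; {[16,17],[17,19]} hit by 17.
Points: 1, 5, 10, 12, 17 (5 total).

10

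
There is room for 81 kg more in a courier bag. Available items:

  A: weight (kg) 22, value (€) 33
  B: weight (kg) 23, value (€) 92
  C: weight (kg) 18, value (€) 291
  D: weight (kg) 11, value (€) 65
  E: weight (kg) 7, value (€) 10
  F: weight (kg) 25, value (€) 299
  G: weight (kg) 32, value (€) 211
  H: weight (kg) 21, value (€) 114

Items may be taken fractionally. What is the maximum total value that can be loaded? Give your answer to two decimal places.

Ratios (sorted): C 16.17, F 11.96, G 6.59, D 5.91, H 5.43, B 4.00, A 1.50, E 1.43
take C (18 @ 291); take F (25 @ 299); take G (32 @ 211); take 6/11 of D → 35.45. Capacity used 81/81.
Total value = 836.45

836.45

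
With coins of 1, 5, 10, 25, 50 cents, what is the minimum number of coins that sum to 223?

9

223 = 4×50 + 2×10 + 3×1
Total coins = 4 + 2 + 3 = 9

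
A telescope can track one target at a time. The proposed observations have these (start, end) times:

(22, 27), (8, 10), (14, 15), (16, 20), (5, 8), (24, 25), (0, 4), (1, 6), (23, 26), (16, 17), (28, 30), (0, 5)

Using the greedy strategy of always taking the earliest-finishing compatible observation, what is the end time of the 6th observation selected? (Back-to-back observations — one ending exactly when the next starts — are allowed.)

25

Order by finish time; keep every interval that doesn't clash with the previous kept one.
By end time: (0,4), (0,5), (1,6), (5,8), (8,10), (14,15), (16,17), (16,20), (24,25), (23,26), (22,27), (28,30).
Pick (0,4); next start ≥ 4 → (5,8); next start ≥ 8 → (8,10); next start ≥ 10 → (14,15); next start ≥ 15 → (16,17); next start ≥ 17 → (24,25); next start ≥ 25 → (28,30).
Selected: (0,4) (5,8) (8,10) (14,15) (16,17) (24,25) (28,30)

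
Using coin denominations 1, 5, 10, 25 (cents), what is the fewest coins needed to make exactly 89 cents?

Greedy: take as many of the largest coin as possible, then repeat with the remainder.
89 − 3×25→14 − 1×10→4 − 4×1→0
Total coins = 3 + 1 + 4 = 8

8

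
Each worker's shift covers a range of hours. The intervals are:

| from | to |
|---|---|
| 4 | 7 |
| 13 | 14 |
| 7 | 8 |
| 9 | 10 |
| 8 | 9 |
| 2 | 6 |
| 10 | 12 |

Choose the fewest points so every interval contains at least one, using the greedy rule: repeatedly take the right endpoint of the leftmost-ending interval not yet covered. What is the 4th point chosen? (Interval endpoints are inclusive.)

Sort by right endpoint; whenever an interval is uncovered, place a point at its right end.
By right end: [2,6]  [4,7]  [7,8]  [8,9]  [9,10]  [10,12]  [13,14]
[2,6] uncovered → point at 6; [7,8] uncovered → point at 8; [9,10] uncovered → point at 10; [13,14] uncovered → point at 14.
Points: 6, 8, 10, 14 (4 total).

14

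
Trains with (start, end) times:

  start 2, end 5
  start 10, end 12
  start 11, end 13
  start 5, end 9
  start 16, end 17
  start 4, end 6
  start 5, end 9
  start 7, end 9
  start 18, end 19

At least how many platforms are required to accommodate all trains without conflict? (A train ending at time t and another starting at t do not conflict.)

starts: [2, 4, 5, 5, 7, 10, 11, 16, 18]
ends:   [5, 6, 9, 9, 9, 12, 13, 17, 19]
s2→1 s4→2 e5→1 s5→2 s5→3  — peak 3.

3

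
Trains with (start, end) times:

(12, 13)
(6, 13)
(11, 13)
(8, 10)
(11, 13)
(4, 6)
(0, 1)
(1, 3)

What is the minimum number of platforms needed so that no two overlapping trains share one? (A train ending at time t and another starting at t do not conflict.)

Events (time:±→running): 0:+→1 1:-→0 1:+→1 3:-→0 4:+→1 6:-→0 6:+→1 8:+→2 10:-→1 11:+→2 11:+→3 12:+→4 … peak 4.

4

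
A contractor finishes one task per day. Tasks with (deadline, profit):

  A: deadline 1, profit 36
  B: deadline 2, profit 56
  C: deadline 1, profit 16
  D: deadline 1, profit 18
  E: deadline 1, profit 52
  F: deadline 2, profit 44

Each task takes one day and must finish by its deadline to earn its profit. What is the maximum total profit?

By profit: B(d2,56), E(d1,52), F(d2,44), A(d1,36), D(d1,18), C(d1,16)
B→slot 2; E→slot 1; F skipped; A skipped; D skipped; C skipped.
Profit = 52 + 56 = 108

108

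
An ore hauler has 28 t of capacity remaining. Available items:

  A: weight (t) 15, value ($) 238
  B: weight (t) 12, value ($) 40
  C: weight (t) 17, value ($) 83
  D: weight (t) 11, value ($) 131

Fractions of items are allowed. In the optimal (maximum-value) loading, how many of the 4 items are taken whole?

2

Sort by value per unit weight and fill in that order.
Order: A (238/15=15.87) > D (131/11=11.91) > C (83/17=4.88) > B (40/12=3.33)
Fill: take A (15 @ 238) → take D (11 @ 131) → take 2/17 of C → 9.76; 28/28 used.
2 item(s) taken whole; one partial (take 2/17 of C).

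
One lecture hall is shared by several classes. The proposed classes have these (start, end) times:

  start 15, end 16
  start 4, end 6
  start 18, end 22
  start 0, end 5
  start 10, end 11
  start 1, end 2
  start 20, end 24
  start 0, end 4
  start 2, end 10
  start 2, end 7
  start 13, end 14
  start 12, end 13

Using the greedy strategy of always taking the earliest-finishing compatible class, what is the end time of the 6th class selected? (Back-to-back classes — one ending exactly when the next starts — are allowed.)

Sorted by end: (1,2)  (0,4)  (0,5)  (4,6)  (2,7)  (2,10)  (10,11)  (12,13)  (13,14)  (15,16)  (18,22)  (20,24)
take (1,2); take (4,6); skip (2,10); take (10,11); take (12,13); take (13,14); take (15,16); take (18,22).
Selected: (1,2) (4,6) (10,11) (12,13) (13,14) (15,16) (18,22)

16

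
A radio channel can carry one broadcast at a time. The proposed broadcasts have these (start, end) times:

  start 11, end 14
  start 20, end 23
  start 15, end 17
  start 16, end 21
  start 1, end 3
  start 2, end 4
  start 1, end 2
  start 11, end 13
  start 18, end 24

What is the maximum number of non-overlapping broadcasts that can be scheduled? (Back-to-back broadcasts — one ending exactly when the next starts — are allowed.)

5

Sort by end time and greedily take each interval whose start is ≥ the last chosen end.
Sorted by end: (1,2)  (1,3)  (2,4)  (11,13)  (11,14)  (15,17)  (16,21)  (20,23)  (18,24)
take (1,2); take (2,4); take (11,13); skip (11,14); take (15,17); take (20,23); skip (18,24).
Selected 5 broadcasts.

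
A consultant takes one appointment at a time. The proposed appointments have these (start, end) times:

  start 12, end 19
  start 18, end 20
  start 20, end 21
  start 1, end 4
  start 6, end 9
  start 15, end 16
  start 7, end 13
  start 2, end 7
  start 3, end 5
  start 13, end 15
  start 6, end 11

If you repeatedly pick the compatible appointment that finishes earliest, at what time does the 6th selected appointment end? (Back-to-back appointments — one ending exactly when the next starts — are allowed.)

21

By end time: (1,4), (3,5), (2,7), (6,9), (6,11), (7,13), (13,15), (15,16), (12,19), (18,20), (20,21).
Pick (1,4); next start ≥ 4 → (6,9); next start ≥ 9 → (13,15); next start ≥ 15 → (15,16); next start ≥ 16 → (18,20); next start ≥ 20 → (20,21).
Selected: (1,4) (6,9) (13,15) (15,16) (18,20) (20,21)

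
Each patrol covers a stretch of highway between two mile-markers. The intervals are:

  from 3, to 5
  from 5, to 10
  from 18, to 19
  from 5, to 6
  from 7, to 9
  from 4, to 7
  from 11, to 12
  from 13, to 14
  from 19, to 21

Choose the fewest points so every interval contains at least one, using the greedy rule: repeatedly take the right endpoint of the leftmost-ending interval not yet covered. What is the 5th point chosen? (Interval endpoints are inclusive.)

19

Sort by right endpoint; whenever an interval is uncovered, place a point at its right end.
By right end: [3,5]  [5,6]  [4,7]  [7,9]  [5,10]  [11,12]  [13,14]  [18,19]  [19,21]
[3,5] uncovered → point at 5; [7,9] uncovered → point at 9; [11,12] uncovered → point at 12; [13,14] uncovered → point at 14; [18,19] uncovered → point at 19.
Points: 5, 9, 12, 14, 19 (5 total).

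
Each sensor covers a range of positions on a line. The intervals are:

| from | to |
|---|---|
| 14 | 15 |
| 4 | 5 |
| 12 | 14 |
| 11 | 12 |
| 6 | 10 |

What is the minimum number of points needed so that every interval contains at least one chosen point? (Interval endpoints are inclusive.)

4

Sort by right endpoint; whenever an interval is uncovered, place a point at its right end.
Sorted: [4,5] [6,10] [11,12] [12,14] [14,15]
{[4,5]} hit by 5; {[6,10]} hit by 10; {[11,12],[12,14]} hit by 12; {[14,15]} hit by 15.
Points: 5, 10, 12, 15 (4 total).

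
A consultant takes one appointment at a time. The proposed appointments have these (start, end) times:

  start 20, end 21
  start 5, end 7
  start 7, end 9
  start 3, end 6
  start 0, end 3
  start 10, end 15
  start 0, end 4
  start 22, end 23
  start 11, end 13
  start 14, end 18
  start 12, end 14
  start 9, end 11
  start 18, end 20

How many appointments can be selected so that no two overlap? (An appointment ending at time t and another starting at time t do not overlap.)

9

Sorted by end: (0,3)  (0,4)  (3,6)  (5,7)  (7,9)  (9,11)  (11,13)  (12,14)  (10,15)  (14,18)  (18,20)  (20,21)  (22,23)
take (0,3); take (3,6); skip (5,7); take (7,9); take (9,11); take (11,13); skip (12,14); skip (10,15); take (14,18); take (18,20); take (20,21); take (22,23).
Selected 9 appointments.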